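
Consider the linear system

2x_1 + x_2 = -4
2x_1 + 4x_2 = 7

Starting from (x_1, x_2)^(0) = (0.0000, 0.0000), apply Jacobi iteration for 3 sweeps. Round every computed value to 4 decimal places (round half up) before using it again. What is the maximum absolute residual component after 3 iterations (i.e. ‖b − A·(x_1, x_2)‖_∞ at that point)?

1.0000

Iteration 1:
  x_1 = (-4 - (1)·0.0000) / (2) = -2.0000
  x_2 = (7 - (2)·0.0000) / (4) = 1.7500
Iteration 2:
  x_1 = (-4 - (1)·1.7500) / (2) = -2.8750
  x_2 = (7 - (2)·-2.0000) / (4) = 2.7500
Iteration 3:
  x_1 = (-4 - (1)·2.7500) / (2) = -3.3750
  x_2 = (7 - (2)·-2.8750) / (4) = 3.1875
Residual b − A·x = (-0.4375, 1.0000); ∞-norm = 1.0000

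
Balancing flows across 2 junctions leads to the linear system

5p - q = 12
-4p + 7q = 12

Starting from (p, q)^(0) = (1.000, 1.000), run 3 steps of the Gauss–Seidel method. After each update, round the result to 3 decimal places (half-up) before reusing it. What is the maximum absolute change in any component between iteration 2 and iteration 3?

Iteration 1:
  p = (12 - (-1)·1.000) / (5) = 2.600
  q = (12 - (-4)·2.600) / (7) = 3.200
Iteration 2:
  p = (12 - (-1)·3.200) / (5) = 3.040
  q = (12 - (-4)·3.040) / (7) = 3.451
Iteration 3:
  p = (12 - (-1)·3.451) / (5) = 3.090
  q = (12 - (-4)·3.090) / (7) = 3.480
Change: (0.050, 0.029) → max |·| = 0.050

0.050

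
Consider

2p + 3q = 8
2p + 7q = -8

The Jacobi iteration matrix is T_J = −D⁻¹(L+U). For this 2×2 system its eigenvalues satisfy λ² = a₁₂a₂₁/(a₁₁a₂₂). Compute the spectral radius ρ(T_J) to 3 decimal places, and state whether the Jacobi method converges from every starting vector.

0.655

a₁₂a₂₁/(a₁₁a₂₂) = (3)·(2) / ((2)·(7)) = 0.428571
ρ = √|0.428571| = √0.428571 = 0.655
ρ < 1, so Jacobi converges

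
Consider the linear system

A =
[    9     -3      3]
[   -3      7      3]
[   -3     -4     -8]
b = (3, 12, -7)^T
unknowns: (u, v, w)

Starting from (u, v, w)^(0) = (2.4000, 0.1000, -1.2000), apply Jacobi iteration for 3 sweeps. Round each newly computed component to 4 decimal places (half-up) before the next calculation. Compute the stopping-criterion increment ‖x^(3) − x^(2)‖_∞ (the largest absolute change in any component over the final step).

Iteration 1:
  u = (3 - (-3)·0.1000 - (3)·-1.2000) / (9) = 0.7667
  v = (12 - (-3)·2.4000 - (3)·-1.2000) / (7) = 3.2571
  w = (-7 - (-3)·2.4000 - (-4)·0.1000) / (-8) = -0.0750
Iteration 2:
  u = (3 - (-3)·3.2571 - (3)·-0.0750) / (9) = 1.4440
  v = (12 - (-3)·0.7667 - (3)·-0.0750) / (7) = 2.0750
  w = (-7 - (-3)·0.7667 - (-4)·3.2571) / (-8) = -1.0411
Iteration 3:
  u = (3 - (-3)·2.0750 - (3)·-1.0411) / (9) = 1.3720
  v = (12 - (-3)·1.4440 - (3)·-1.0411) / (7) = 2.7793
  w = (-7 - (-3)·1.4440 - (-4)·2.0750) / (-8) = -0.7040
Change: (-0.0720, 0.7043, 0.3371) → max |·| = 0.7043

0.7043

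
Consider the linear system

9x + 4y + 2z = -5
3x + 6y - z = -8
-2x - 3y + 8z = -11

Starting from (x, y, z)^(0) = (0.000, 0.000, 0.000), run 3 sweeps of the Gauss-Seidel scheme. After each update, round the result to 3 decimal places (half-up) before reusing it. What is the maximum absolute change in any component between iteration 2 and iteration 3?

Iteration 1:
  x = (-5 - (4)·0.000 - (2)·0.000) / (9) = -0.556
  y = (-8 - (3)·-0.556 - (-1)·0.000) / (6) = -1.055
  z = (-11 - (-2)·-0.556 - (-3)·-1.055) / (8) = -1.910
Iteration 2:
  x = (-5 - (4)·-1.055 - (2)·-1.910) / (9) = 0.338
  y = (-8 - (3)·0.338 - (-1)·-1.910) / (6) = -1.821
  z = (-11 - (-2)·0.338 - (-3)·-1.821) / (8) = -1.973
Iteration 3:
  x = (-5 - (4)·-1.821 - (2)·-1.973) / (9) = 0.692
  y = (-8 - (3)·0.692 - (-1)·-1.973) / (6) = -2.008
  z = (-11 - (-2)·0.692 - (-3)·-2.008) / (8) = -1.955
Change: (0.354, -0.187, 0.018) → max |·| = 0.354

0.354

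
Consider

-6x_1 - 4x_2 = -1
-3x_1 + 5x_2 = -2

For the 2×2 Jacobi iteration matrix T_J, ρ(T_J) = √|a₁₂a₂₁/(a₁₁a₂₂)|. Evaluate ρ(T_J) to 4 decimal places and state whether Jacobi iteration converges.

0.6325

a₁₂a₂₁/(a₁₁a₂₂) = (-4)·(-3) / ((-6)·(5)) = -0.400000
ρ = √|-0.400000| = √0.400000 = 0.6325
ρ < 1, so Jacobi converges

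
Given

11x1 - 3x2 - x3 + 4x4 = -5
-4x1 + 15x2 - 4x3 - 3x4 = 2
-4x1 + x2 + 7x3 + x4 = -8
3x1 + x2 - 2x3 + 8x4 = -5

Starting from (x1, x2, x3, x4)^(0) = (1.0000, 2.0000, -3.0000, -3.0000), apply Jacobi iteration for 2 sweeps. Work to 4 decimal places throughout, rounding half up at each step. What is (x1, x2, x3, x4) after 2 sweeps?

Iteration 1:
  x1 = (-5 - (-3)·2.0000 - (-1)·-3.0000 - (4)·-3.0000) / (11) = 0.9091
  x2 = (2 - (-4)·1.0000 - (-4)·-3.0000 - (-3)·-3.0000) / (15) = -1.0000
  x3 = (-8 - (-4)·1.0000 - (1)·2.0000 - (1)·-3.0000) / (7) = -0.4286
  x4 = (-5 - (3)·1.0000 - (1)·2.0000 - (-2)·-3.0000) / (8) = -2.0000
Iteration 2:
  x1 = (-5 - (-3)·-1.0000 - (-1)·-0.4286 - (4)·-2.0000) / (11) = -0.0390
  x2 = (2 - (-4)·0.9091 - (-4)·-0.4286 - (-3)·-2.0000) / (15) = -0.1385
  x3 = (-8 - (-4)·0.9091 - (1)·-1.0000 - (1)·-2.0000) / (7) = -0.1948
  x4 = (-5 - (3)·0.9091 - (1)·-1.0000 - (-2)·-0.4286) / (8) = -0.9481

(-0.0390, -0.1385, -0.1948, -0.9481)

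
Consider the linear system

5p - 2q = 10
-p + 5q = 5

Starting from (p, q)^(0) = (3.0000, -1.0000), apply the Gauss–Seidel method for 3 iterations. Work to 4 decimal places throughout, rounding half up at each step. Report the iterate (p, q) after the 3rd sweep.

Iteration 1:
  p = (10 - (-2)·-1.0000) / (5) = 1.6000
  q = (5 - (-1)·1.6000) / (5) = 1.3200
Iteration 2:
  p = (10 - (-2)·1.3200) / (5) = 2.5280
  q = (5 - (-1)·2.5280) / (5) = 1.5056
Iteration 3:
  p = (10 - (-2)·1.5056) / (5) = 2.6022
  q = (5 - (-1)·2.6022) / (5) = 1.5204

(2.6022, 1.5204)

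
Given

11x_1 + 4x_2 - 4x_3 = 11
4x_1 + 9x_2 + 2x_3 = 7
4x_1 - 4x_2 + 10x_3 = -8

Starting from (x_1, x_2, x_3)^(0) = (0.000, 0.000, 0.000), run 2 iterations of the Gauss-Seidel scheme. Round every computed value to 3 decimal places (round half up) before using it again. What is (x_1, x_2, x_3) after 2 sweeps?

Iteration 1:
  x_1 = (11 - (4)·0.000 - (-4)·0.000) / (11) = 1.000
  x_2 = (7 - (4)·1.000 - (2)·0.000) / (9) = 0.333
  x_3 = (-8 - (4)·1.000 - (-4)·0.333) / (10) = -1.067
Iteration 2:
  x_1 = (11 - (4)·0.333 - (-4)·-1.067) / (11) = 0.491
  x_2 = (7 - (4)·0.491 - (2)·-1.067) / (9) = 0.797
  x_3 = (-8 - (4)·0.491 - (-4)·0.797) / (10) = -0.678

(0.491, 0.797, -0.678)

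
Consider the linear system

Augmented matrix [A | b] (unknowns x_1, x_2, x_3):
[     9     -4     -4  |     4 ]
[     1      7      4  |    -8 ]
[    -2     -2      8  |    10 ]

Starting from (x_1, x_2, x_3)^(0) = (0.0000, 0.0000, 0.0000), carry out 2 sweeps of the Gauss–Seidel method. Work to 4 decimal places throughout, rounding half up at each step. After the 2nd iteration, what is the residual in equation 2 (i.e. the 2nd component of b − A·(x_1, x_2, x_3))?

Iteration 1:
  x_1 = (4 - (-4)·0.0000 - (-4)·0.0000) / (9) = 0.4444
  x_2 = (-8 - (1)·0.4444 - (4)·0.0000) / (7) = -1.2063
  x_3 = (10 - (-2)·0.4444 - (-2)·-1.2063) / (8) = 1.0595
Iteration 2:
  x_1 = (4 - (-4)·-1.2063 - (-4)·1.0595) / (9) = 0.3792
  x_2 = (-8 - (1)·0.3792 - (4)·1.0595) / (7) = -1.8025
  x_3 = (10 - (-2)·0.3792 - (-2)·-1.8025) / (8) = 0.8942
Residual b − A·x = (-3.0460, 0.6615, -0.0002)

0.6615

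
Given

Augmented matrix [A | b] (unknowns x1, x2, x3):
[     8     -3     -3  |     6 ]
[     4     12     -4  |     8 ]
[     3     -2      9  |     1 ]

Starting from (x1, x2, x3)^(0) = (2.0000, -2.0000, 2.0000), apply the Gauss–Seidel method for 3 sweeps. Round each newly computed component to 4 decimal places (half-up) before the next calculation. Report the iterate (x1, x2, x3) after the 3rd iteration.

Iteration 1:
  x1 = (6 - (-3)·-2.0000 - (-3)·2.0000) / (8) = 0.7500
  x2 = (8 - (4)·0.7500 - (-4)·2.0000) / (12) = 1.0833
  x3 = (1 - (3)·0.7500 - (-2)·1.0833) / (9) = 0.1018
Iteration 2:
  x1 = (6 - (-3)·1.0833 - (-3)·0.1018) / (8) = 1.1944
  x2 = (8 - (4)·1.1944 - (-4)·0.1018) / (12) = 0.3025
  x3 = (1 - (3)·1.1944 - (-2)·0.3025) / (9) = -0.2198
Iteration 3:
  x1 = (6 - (-3)·0.3025 - (-3)·-0.2198) / (8) = 0.7810
  x2 = (8 - (4)·0.7810 - (-4)·-0.2198) / (12) = 0.3331
  x3 = (1 - (3)·0.7810 - (-2)·0.3331) / (9) = -0.0752

(0.7810, 0.3331, -0.0752)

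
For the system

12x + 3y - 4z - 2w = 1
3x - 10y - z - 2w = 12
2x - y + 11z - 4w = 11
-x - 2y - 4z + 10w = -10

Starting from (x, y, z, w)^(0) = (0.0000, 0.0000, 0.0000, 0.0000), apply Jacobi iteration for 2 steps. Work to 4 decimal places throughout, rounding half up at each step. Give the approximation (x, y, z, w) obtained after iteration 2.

Iteration 1:
  x = (1 - (3)·0.0000 - (-4)·0.0000 - (-2)·0.0000) / (12) = 0.0833
  y = (12 - (3)·0.0000 - (-1)·0.0000 - (-2)·0.0000) / (-10) = -1.2000
  z = (11 - (2)·0.0000 - (-1)·0.0000 - (-4)·0.0000) / (11) = 1.0000
  w = (-10 - (-1)·0.0000 - (-2)·0.0000 - (-4)·0.0000) / (10) = -1.0000
Iteration 2:
  x = (1 - (3)·-1.2000 - (-4)·1.0000 - (-2)·-1.0000) / (12) = 0.5500
  y = (12 - (3)·0.0833 - (-1)·1.0000 - (-2)·-1.0000) / (-10) = -1.0750
  z = (11 - (2)·0.0833 - (-1)·-1.2000 - (-4)·-1.0000) / (11) = 0.5121
  w = (-10 - (-1)·0.0833 - (-2)·-1.2000 - (-4)·1.0000) / (10) = -0.8317

(0.5500, -1.0750, 0.5121, -0.8317)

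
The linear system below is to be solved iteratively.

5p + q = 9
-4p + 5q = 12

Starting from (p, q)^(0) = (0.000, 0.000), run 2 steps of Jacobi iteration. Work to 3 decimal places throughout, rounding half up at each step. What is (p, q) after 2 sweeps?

Iteration 1:
  p = (9 - (1)·0.000) / (5) = 1.800
  q = (12 - (-4)·0.000) / (5) = 2.400
Iteration 2:
  p = (9 - (1)·2.400) / (5) = 1.320
  q = (12 - (-4)·1.800) / (5) = 3.840

(1.320, 3.840)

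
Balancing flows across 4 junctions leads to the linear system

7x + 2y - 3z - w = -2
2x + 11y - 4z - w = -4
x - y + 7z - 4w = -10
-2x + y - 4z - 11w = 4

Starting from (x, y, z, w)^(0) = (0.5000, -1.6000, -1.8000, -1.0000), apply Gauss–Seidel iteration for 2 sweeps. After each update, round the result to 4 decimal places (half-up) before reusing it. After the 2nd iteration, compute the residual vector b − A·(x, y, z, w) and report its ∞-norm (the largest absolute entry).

3.0434

Iteration 1:
  x = (-2 - (2)·-1.6000 - (-3)·-1.8000 - (-1)·-1.0000) / (7) = -0.7429
  y = (-4 - (2)·-0.7429 - (-4)·-1.8000 - (-1)·-1.0000) / (11) = -0.9740
  z = (-10 - (1)·-0.7429 - (-1)·-0.9740 - (-4)·-1.0000) / (7) = -2.0330
  w = (4 - (-2)·-0.7429 - (1)·-0.9740 - (-4)·-2.0330) / (-11) = 0.4222
Iteration 2:
  x = (-2 - (2)·-0.9740 - (-3)·-2.0330 - (-1)·0.4222) / (7) = -0.8184
  y = (-4 - (2)·-0.8184 - (-4)·-2.0330 - (-1)·0.4222) / (11) = -0.9157
  z = (-10 - (1)·-0.8184 - (-1)·-0.9157 - (-4)·0.4222) / (7) = -1.2012
  w = (4 - (-2)·-0.8184 - (1)·-0.9157 - (-4)·-1.2012) / (-11) = 0.1387
Residual b − A·x = (2.0953, 3.0434, -1.1341, -0.0002); ∞-norm = 3.0434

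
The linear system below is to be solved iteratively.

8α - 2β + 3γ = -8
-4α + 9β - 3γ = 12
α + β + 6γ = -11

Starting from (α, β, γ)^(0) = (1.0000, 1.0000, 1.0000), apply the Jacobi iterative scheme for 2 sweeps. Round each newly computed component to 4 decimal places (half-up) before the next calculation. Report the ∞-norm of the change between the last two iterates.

Iteration 1:
  α = (-8 - (-2)·1.0000 - (3)·1.0000) / (8) = -1.1250
  β = (12 - (-4)·1.0000 - (-3)·1.0000) / (9) = 2.1111
  γ = (-11 - (1)·1.0000 - (1)·1.0000) / (6) = -2.1667
Iteration 2:
  α = (-8 - (-2)·2.1111 - (3)·-2.1667) / (8) = 0.3403
  β = (12 - (-4)·-1.1250 - (-3)·-2.1667) / (9) = 0.1111
  γ = (-11 - (1)·-1.1250 - (1)·2.1111) / (6) = -1.9977
Change: (1.4653, -2.0000, 0.1690) → max |·| = 2.0000

2.0000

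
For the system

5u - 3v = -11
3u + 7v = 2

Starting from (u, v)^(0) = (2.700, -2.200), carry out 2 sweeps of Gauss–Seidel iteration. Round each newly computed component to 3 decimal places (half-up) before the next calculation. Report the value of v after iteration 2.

Iteration 1:
  u = (-11 - (-3)·-2.200) / (5) = -3.520
  v = (2 - (3)·-3.520) / (7) = 1.794
Iteration 2:
  u = (-11 - (-3)·1.794) / (5) = -1.124
  v = (2 - (3)·-1.124) / (7) = 0.767

0.767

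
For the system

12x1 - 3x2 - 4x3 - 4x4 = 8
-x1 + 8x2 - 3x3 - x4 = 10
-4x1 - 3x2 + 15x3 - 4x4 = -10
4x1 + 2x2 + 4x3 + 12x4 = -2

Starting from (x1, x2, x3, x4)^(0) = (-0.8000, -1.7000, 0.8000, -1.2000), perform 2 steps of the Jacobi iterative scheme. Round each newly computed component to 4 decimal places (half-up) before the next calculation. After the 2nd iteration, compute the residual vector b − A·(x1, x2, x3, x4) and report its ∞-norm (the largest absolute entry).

5.2100

Iteration 1:
  x1 = (8 - (-3)·-1.7000 - (-4)·0.8000 - (-4)·-1.2000) / (12) = 0.1083
  x2 = (10 - (-1)·-0.8000 - (-3)·0.8000 - (-1)·-1.2000) / (8) = 1.3000
  x3 = (-10 - (-4)·-0.8000 - (-3)·-1.7000 - (-4)·-1.2000) / (15) = -1.5400
  x4 = (-2 - (4)·-0.8000 - (2)·-1.7000 - (4)·0.8000) / (12) = 0.1167
Iteration 2:
  x1 = (8 - (-3)·1.3000 - (-4)·-1.5400 - (-4)·0.1167) / (12) = 0.5172
  x2 = (10 - (-1)·0.1083 - (-3)·-1.5400 - (-1)·0.1167) / (8) = 0.7006
  x3 = (-10 - (-4)·0.1083 - (-3)·1.3000 - (-4)·0.1167) / (15) = -0.3467
  x4 = (-2 - (4)·0.1083 - (2)·1.3000 - (4)·-1.5400) / (12) = 0.0939
Residual b − A·x = (2.8842, 3.9662, -0.2533, -5.2100); ∞-norm = 5.2100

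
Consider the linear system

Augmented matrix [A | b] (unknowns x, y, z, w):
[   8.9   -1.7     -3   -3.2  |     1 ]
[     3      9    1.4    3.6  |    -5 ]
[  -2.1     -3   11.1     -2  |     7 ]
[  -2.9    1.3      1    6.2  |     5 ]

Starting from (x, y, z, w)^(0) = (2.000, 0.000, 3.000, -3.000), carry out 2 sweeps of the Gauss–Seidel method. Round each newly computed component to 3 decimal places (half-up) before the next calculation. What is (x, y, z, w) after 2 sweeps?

Iteration 1:
  x = (1 - (-1.7)·0.000 - (-3)·3.000 - (-3.2)·-3.000) / (8.9) = 0.045
  y = (-5 - (3)·0.045 - (1.4)·3.000 - (3.6)·-3.000) / (9) = 0.163
  z = (7 - (-2.1)·0.045 - (-3)·0.163 - (-2)·-3.000) / (11.1) = 0.143
  w = (5 - (-2.9)·0.045 - (1.3)·0.163 - (1)·0.143) / (6.2) = 0.770
Iteration 2:
  x = (1 - (-1.7)·0.163 - (-3)·0.143 - (-3.2)·0.770) / (8.9) = 0.469
  y = (-5 - (3)·0.469 - (1.4)·0.143 - (3.6)·0.770) / (9) = -1.042
  z = (7 - (-2.1)·0.469 - (-3)·-1.042 - (-2)·0.770) / (11.1) = 0.576
  w = (5 - (-2.9)·0.469 - (1.3)·-1.042 - (1)·0.576) / (6.2) = 1.151

(0.469, -1.042, 0.576, 1.151)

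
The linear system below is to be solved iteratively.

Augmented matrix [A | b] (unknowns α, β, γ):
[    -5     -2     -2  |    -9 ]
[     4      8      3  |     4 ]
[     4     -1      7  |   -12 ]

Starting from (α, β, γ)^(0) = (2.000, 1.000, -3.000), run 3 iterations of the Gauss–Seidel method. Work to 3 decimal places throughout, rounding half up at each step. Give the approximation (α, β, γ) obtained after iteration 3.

Iteration 1:
  α = (-9 - (-2)·1.000 - (-2)·-3.000) / (-5) = 2.600
  β = (4 - (4)·2.600 - (3)·-3.000) / (8) = 0.325
  γ = (-12 - (4)·2.600 - (-1)·0.325) / (7) = -3.154
Iteration 2:
  α = (-9 - (-2)·0.325 - (-2)·-3.154) / (-5) = 2.932
  β = (4 - (4)·2.932 - (3)·-3.154) / (8) = 0.217
  γ = (-12 - (4)·2.932 - (-1)·0.217) / (7) = -3.359
Iteration 3:
  α = (-9 - (-2)·0.217 - (-2)·-3.359) / (-5) = 3.057
  β = (4 - (4)·3.057 - (3)·-3.359) / (8) = 0.231
  γ = (-12 - (4)·3.057 - (-1)·0.231) / (7) = -3.428

(3.057, 0.231, -3.428)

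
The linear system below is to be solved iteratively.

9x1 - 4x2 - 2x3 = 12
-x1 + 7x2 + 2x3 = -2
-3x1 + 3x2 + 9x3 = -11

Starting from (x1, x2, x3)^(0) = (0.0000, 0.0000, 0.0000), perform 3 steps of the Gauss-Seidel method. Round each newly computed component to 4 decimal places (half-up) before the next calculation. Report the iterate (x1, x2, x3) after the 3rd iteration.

(1.1777, 0.1330, -0.8740)

Iteration 1:
  x1 = (12 - (-4)·0.0000 - (-2)·0.0000) / (9) = 1.3333
  x2 = (-2 - (-1)·1.3333 - (2)·0.0000) / (7) = -0.0952
  x3 = (-11 - (-3)·1.3333 - (3)·-0.0952) / (9) = -0.7461
Iteration 2:
  x1 = (12 - (-4)·-0.0952 - (-2)·-0.7461) / (9) = 1.1252
  x2 = (-2 - (-1)·1.1252 - (2)·-0.7461) / (7) = 0.0882
  x3 = (-11 - (-3)·1.1252 - (3)·0.0882) / (9) = -0.8766
Iteration 3:
  x1 = (12 - (-4)·0.0882 - (-2)·-0.8766) / (9) = 1.1777
  x2 = (-2 - (-1)·1.1777 - (2)·-0.8766) / (7) = 0.1330
  x3 = (-11 - (-3)·1.1777 - (3)·0.1330) / (9) = -0.8740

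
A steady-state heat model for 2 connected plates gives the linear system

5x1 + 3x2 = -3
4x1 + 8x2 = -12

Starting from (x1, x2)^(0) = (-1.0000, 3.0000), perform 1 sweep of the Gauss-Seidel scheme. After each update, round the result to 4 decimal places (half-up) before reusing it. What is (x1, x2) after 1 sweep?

(-2.4000, -0.3000)

Iteration 1:
  x1 = (-3 - (3)·3.0000) / (5) = -2.4000
  x2 = (-12 - (4)·-2.4000) / (8) = -0.3000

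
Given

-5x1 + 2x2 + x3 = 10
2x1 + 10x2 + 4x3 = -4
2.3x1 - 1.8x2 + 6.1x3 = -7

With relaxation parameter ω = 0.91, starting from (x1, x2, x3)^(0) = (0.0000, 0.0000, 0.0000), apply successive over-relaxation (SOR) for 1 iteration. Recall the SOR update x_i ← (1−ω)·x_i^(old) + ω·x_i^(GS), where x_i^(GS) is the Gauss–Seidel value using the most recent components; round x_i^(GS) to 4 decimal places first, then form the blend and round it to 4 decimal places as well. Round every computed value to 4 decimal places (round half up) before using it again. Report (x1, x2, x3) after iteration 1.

Iteration 1:
  x1: GS value = (10 - (2)·0.0000 - (1)·0.0000) / (-5) = -2.0000;  x1 ← (1−ω)·0.0000 + ω·-2.0000 = -1.8200
  x2: GS value = (-4 - (2)·-1.8200 - (4)·0.0000) / (10) = -0.0360;  x2 ← (1−ω)·0.0000 + ω·-0.0360 = -0.0328
  x3: GS value = (-7 - (2.3)·-1.8200 - (-1.8)·-0.0328) / (6.1) = -0.4710;  x3 ← (1−ω)·0.0000 + ω·-0.4710 = -0.4286

(-1.8200, -0.0328, -0.4286)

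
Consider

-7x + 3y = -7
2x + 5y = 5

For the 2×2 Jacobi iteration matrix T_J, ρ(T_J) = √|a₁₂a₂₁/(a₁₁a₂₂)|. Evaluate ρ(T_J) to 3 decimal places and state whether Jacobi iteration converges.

a₁₂a₂₁/(a₁₁a₂₂) = (3)·(2) / ((-7)·(5)) = -0.171429
ρ = √|-0.171429| = √0.171429 = 0.414
ρ < 1, so Jacobi converges

0.414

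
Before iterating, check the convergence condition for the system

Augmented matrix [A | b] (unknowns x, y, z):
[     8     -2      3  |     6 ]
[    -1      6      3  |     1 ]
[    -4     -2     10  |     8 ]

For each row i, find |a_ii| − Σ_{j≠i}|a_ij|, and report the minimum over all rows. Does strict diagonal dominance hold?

2

row 1: |8| − (2+3) = 3
row 2: |6| − (1+3) = 2
row 3: |10| − (4+2) = 4
minimum over rows = 2 → strictly diagonally dominant (convergence guaranteed)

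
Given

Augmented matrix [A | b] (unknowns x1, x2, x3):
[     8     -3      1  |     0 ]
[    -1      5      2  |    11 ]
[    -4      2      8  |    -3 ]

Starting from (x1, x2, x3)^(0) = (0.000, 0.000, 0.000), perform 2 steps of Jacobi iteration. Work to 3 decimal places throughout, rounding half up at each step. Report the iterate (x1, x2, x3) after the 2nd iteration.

(0.872, 2.350, -0.925)

Iteration 1:
  x1 = (0 - (-3)·0.000 - (1)·0.000) / (8) = 0.000
  x2 = (11 - (-1)·0.000 - (2)·0.000) / (5) = 2.200
  x3 = (-3 - (-4)·0.000 - (2)·0.000) / (8) = -0.375
Iteration 2:
  x1 = (0 - (-3)·2.200 - (1)·-0.375) / (8) = 0.872
  x2 = (11 - (-1)·0.000 - (2)·-0.375) / (5) = 2.350
  x3 = (-3 - (-4)·0.000 - (2)·2.200) / (8) = -0.925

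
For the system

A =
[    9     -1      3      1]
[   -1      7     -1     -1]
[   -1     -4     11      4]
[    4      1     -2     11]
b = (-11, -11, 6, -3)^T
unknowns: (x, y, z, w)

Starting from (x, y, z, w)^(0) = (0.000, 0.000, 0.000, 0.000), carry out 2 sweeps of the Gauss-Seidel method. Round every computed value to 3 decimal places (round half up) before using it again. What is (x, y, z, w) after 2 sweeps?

Iteration 1:
  x = (-11 - (-1)·0.000 - (3)·0.000 - (1)·0.000) / (9) = -1.222
  y = (-11 - (-1)·-1.222 - (-1)·0.000 - (-1)·0.000) / (7) = -1.746
  z = (6 - (-1)·-1.222 - (-4)·-1.746 - (4)·0.000) / (11) = -0.201
  w = (-3 - (4)·-1.222 - (1)·-1.746 - (-2)·-0.201) / (11) = 0.294
Iteration 2:
  x = (-11 - (-1)·-1.746 - (3)·-0.201 - (1)·0.294) / (9) = -1.382
  y = (-11 - (-1)·-1.382 - (-1)·-0.201 - (-1)·0.294) / (7) = -1.756
  z = (6 - (-1)·-1.382 - (-4)·-1.756 - (4)·0.294) / (11) = -0.326
  w = (-3 - (4)·-1.382 - (1)·-1.756 - (-2)·-0.326) / (11) = 0.330

(-1.382, -1.756, -0.326, 0.330)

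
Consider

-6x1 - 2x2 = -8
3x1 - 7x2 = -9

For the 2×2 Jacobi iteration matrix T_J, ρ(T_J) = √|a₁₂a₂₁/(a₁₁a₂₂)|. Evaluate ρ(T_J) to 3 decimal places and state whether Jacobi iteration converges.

0.378

a₁₂a₂₁/(a₁₁a₂₂) = (-2)·(3) / ((-6)·(-7)) = -0.142857
ρ = √|-0.142857| = √0.142857 = 0.378
ρ < 1, so Jacobi converges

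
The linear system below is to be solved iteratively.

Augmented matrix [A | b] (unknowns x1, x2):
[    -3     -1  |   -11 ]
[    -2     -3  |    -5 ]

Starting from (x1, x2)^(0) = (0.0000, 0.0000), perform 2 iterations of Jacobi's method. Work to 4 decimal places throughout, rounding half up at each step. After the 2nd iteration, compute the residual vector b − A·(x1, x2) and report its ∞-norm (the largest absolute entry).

Iteration 1:
  x1 = (-11 - (-1)·0.0000) / (-3) = 3.6667
  x2 = (-5 - (-2)·0.0000) / (-3) = 1.6667
Iteration 2:
  x1 = (-11 - (-1)·1.6667) / (-3) = 3.1111
  x2 = (-5 - (-2)·3.6667) / (-3) = -0.7778
Residual b − A·x = (-2.4445, -1.1112); ∞-norm = 2.4445

2.4445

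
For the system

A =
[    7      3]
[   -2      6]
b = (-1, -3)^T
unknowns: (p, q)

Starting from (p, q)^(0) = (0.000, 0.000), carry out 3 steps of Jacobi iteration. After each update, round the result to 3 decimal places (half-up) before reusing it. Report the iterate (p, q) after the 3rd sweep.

Iteration 1:
  p = (-1 - (3)·0.000) / (7) = -0.143
  q = (-3 - (-2)·0.000) / (6) = -0.500
Iteration 2:
  p = (-1 - (3)·-0.500) / (7) = 0.071
  q = (-3 - (-2)·-0.143) / (6) = -0.548
Iteration 3:
  p = (-1 - (3)·-0.548) / (7) = 0.092
  q = (-3 - (-2)·0.071) / (6) = -0.476

(0.092, -0.476)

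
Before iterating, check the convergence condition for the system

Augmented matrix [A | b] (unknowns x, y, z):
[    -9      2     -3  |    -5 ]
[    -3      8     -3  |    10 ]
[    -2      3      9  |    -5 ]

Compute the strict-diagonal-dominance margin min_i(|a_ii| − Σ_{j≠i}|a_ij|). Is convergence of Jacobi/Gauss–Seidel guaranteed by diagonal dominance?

row 1: |-9| − (2+3) = 4
row 2: |8| − (3+3) = 2
row 3: |9| − (2+3) = 4
minimum over rows = 2 → strictly diagonally dominant (convergence guaranteed)

2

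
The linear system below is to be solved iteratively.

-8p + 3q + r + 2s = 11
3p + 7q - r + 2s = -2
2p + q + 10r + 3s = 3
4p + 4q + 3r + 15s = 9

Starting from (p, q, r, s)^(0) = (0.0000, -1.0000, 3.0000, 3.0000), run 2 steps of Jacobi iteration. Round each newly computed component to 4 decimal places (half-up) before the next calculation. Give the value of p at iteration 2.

-1.6387

Iteration 1:
  p = (11 - (3)·-1.0000 - (1)·3.0000 - (2)·3.0000) / (-8) = -0.6250
  q = (-2 - (3)·0.0000 - (-1)·3.0000 - (2)·3.0000) / (7) = -0.7143
  r = (3 - (2)·0.0000 - (1)·-1.0000 - (3)·3.0000) / (10) = -0.5000
  s = (9 - (4)·0.0000 - (4)·-1.0000 - (3)·3.0000) / (15) = 0.2667
Iteration 2:
  p = (11 - (3)·-0.7143 - (1)·-0.5000 - (2)·0.2667) / (-8) = -1.6387
  q = (-2 - (3)·-0.6250 - (-1)·-0.5000 - (2)·0.2667) / (7) = -0.1655
  r = (3 - (2)·-0.6250 - (1)·-0.7143 - (3)·0.2667) / (10) = 0.4164
  s = (9 - (4)·-0.6250 - (4)·-0.7143 - (3)·-0.5000) / (15) = 1.0571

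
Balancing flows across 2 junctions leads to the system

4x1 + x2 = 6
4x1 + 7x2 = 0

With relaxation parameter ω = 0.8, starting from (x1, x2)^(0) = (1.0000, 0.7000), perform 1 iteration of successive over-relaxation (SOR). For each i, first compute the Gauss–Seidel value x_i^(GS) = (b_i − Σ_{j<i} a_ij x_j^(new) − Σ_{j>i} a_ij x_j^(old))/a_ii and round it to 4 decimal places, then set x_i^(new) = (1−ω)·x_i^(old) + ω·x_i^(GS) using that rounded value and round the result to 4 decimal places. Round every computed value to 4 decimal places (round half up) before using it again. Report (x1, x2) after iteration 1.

(1.2600, -0.4360)

Iteration 1:
  x1: GS value = (6 - (1)·0.7000) / (4) = 1.3250;  x1 ← (1−ω)·1.0000 + ω·1.3250 = 1.2600
  x2: GS value = (0 - (4)·1.2600) / (7) = -0.7200;  x2 ← (1−ω)·0.7000 + ω·-0.7200 = -0.4360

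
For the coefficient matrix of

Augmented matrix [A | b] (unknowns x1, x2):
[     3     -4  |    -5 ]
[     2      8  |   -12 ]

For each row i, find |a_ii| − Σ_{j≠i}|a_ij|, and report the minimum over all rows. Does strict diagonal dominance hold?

-1

row 1: |3| − (4) = -1
row 2: |8| − (2) = 6
minimum over rows = -1 → not strictly diagonally dominant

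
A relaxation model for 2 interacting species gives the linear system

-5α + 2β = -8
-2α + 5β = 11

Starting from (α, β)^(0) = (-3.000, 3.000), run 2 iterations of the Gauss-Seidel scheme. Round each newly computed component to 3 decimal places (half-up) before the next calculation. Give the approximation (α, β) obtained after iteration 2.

Iteration 1:
  α = (-8 - (2)·3.000) / (-5) = 2.800
  β = (11 - (-2)·2.800) / (5) = 3.320
Iteration 2:
  α = (-8 - (2)·3.320) / (-5) = 2.928
  β = (11 - (-2)·2.928) / (5) = 3.371

(2.928, 3.371)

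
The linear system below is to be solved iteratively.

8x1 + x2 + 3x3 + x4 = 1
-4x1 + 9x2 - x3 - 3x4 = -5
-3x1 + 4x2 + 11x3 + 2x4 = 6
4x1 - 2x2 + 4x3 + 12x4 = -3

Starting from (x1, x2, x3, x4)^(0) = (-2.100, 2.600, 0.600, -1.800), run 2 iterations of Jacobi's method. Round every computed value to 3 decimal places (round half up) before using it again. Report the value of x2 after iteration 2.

-0.488

Iteration 1:
  x1 = (1 - (1)·2.600 - (3)·0.600 - (1)·-1.800) / (8) = -0.200
  x2 = (-5 - (-4)·-2.100 - (-1)·0.600 - (-3)·-1.800) / (9) = -2.022
  x3 = (6 - (-3)·-2.100 - (4)·2.600 - (2)·-1.800) / (11) = -0.645
  x4 = (-3 - (4)·-2.100 - (-2)·2.600 - (4)·0.600) / (12) = 0.683
Iteration 2:
  x1 = (1 - (1)·-2.022 - (3)·-0.645 - (1)·0.683) / (8) = 0.534
  x2 = (-5 - (-4)·-0.200 - (-1)·-0.645 - (-3)·0.683) / (9) = -0.488
  x3 = (6 - (-3)·-0.200 - (4)·-2.022 - (2)·0.683) / (11) = 1.102
  x4 = (-3 - (4)·-0.200 - (-2)·-2.022 - (4)·-0.645) / (12) = -0.305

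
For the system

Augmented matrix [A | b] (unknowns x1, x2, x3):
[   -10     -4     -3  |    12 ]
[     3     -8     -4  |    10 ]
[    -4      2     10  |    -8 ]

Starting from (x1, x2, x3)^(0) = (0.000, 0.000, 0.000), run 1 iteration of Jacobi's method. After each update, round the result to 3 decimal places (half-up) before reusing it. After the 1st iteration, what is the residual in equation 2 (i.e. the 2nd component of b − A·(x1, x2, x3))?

0.400

Iteration 1:
  x1 = (12 - (-4)·0.000 - (-3)·0.000) / (-10) = -1.200
  x2 = (10 - (3)·0.000 - (-4)·0.000) / (-8) = -1.250
  x3 = (-8 - (-4)·0.000 - (2)·0.000) / (10) = -0.800
Residual b − A·x = (-7.400, 0.400, -2.300)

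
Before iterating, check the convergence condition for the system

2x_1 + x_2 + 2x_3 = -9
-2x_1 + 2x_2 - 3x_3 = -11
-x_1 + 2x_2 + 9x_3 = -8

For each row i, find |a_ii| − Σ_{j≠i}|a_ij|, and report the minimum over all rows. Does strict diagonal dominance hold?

-3

row 1: |2| − (1+2) = -1
row 2: |2| − (2+3) = -3
row 3: |9| − (1+2) = 6
minimum over rows = -3 → not strictly diagonally dominant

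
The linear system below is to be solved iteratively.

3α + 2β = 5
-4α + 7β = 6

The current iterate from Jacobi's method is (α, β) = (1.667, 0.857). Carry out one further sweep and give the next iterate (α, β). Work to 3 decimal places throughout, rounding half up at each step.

One sweep:
  α = (5 - (2)·0.857) / (3) = 1.095
  β = (6 - (-4)·1.667) / (7) = 1.810

(1.095, 1.810)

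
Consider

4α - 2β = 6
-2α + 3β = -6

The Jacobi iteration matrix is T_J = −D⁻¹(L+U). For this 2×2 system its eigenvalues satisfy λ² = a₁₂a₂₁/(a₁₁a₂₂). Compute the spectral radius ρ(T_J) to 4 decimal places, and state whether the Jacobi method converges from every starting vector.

a₁₂a₂₁/(a₁₁a₂₂) = (-2)·(-2) / ((4)·(3)) = 0.333333
ρ = √|0.333333| = √0.333333 = 0.5774
ρ < 1, so Jacobi converges

0.5774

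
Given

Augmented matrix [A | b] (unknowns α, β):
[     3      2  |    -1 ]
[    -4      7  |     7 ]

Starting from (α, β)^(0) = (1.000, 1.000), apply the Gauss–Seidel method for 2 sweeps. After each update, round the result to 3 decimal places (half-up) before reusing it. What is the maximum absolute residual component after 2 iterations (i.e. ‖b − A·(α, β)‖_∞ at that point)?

Iteration 1:
  α = (-1 - (2)·1.000) / (3) = -1.000
  β = (7 - (-4)·-1.000) / (7) = 0.429
Iteration 2:
  α = (-1 - (2)·0.429) / (3) = -0.619
  β = (7 - (-4)·-0.619) / (7) = 0.646
Residual b − A·x = (-0.435, 0.002); ∞-norm = 0.435

0.435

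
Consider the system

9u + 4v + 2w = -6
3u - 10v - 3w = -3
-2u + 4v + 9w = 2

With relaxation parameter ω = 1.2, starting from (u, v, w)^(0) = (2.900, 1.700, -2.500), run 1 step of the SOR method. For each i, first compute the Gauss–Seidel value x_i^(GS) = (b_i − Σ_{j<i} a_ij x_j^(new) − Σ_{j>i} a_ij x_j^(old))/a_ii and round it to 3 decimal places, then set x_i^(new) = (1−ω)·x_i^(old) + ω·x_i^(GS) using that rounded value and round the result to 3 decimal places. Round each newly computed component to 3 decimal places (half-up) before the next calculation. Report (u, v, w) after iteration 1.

(-1.620, 0.337, 0.154)

Iteration 1:
  u: GS value = (-6 - (4)·1.700 - (2)·-2.500) / (9) = -0.867;  u ← (1−ω)·2.900 + ω·-0.867 = -1.620
  v: GS value = (-3 - (3)·-1.620 - (-3)·-2.500) / (-10) = 0.564;  v ← (1−ω)·1.700 + ω·0.564 = 0.337
  w: GS value = (2 - (-2)·-1.620 - (4)·0.337) / (9) = -0.288;  w ← (1−ω)·-2.500 + ω·-0.288 = 0.154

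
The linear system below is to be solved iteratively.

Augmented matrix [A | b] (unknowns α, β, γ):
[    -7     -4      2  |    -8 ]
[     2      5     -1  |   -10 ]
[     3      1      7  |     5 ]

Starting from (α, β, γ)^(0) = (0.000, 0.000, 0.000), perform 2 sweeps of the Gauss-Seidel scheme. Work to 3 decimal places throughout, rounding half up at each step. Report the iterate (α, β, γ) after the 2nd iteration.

Iteration 1:
  α = (-8 - (-4)·0.000 - (2)·0.000) / (-7) = 1.143
  β = (-10 - (2)·1.143 - (-1)·0.000) / (5) = -2.457
  γ = (5 - (3)·1.143 - (1)·-2.457) / (7) = 0.575
Iteration 2:
  α = (-8 - (-4)·-2.457 - (2)·0.575) / (-7) = 2.711
  β = (-10 - (2)·2.711 - (-1)·0.575) / (5) = -2.969
  γ = (5 - (3)·2.711 - (1)·-2.969) / (7) = -0.023

(2.711, -2.969, -0.023)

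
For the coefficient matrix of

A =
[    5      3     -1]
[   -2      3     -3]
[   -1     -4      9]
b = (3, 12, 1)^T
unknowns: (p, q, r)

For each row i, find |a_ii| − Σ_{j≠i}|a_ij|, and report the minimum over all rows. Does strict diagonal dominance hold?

-2

row 1: |5| − (3+1) = 1
row 2: |3| − (2+3) = -2
row 3: |9| − (1+4) = 4
minimum over rows = -2 → not strictly diagonally dominant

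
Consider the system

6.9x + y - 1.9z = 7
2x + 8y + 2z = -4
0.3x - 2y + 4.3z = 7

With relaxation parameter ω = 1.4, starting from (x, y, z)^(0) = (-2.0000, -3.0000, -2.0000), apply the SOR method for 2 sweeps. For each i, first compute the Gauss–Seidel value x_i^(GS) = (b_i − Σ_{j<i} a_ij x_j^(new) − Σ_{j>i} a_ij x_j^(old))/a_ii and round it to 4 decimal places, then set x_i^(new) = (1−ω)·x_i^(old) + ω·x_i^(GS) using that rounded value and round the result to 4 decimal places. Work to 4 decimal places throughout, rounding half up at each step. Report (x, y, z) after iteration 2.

Iteration 1:
  x: GS value = (7 - (1)·-3.0000 - (-1.9)·-2.0000) / (6.9) = 0.8986;  x ← (1−ω)·-2.0000 + ω·0.8986 = 2.0580
  y: GS value = (-4 - (2)·2.0580 - (2)·-2.0000) / (8) = -0.5145;  y ← (1−ω)·-3.0000 + ω·-0.5145 = 0.4797
  z: GS value = (7 - (0.3)·2.0580 - (-2)·0.4797) / (4.3) = 1.7074;  z ← (1−ω)·-2.0000 + ω·1.7074 = 3.1904
Iteration 2:
  x: GS value = (7 - (1)·0.4797 - (-1.9)·3.1904) / (6.9) = 1.8235;  x ← (1−ω)·2.0580 + ω·1.8235 = 1.7297
  y: GS value = (-4 - (2)·1.7297 - (2)·3.1904) / (8) = -1.7300;  y ← (1−ω)·0.4797 + ω·-1.7300 = -2.6139
  z: GS value = (7 - (0.3)·1.7297 - (-2)·-2.6139) / (4.3) = 0.2915;  z ← (1−ω)·3.1904 + ω·0.2915 = -0.8681

(1.7297, -2.6139, -0.8681)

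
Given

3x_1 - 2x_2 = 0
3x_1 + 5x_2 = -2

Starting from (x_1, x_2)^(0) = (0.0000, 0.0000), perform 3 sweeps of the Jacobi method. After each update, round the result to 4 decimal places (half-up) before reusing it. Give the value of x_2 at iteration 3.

Iteration 1:
  x_1 = (0 - (-2)·0.0000) / (3) = 0.0000
  x_2 = (-2 - (3)·0.0000) / (5) = -0.4000
Iteration 2:
  x_1 = (0 - (-2)·-0.4000) / (3) = -0.2667
  x_2 = (-2 - (3)·0.0000) / (5) = -0.4000
Iteration 3:
  x_1 = (0 - (-2)·-0.4000) / (3) = -0.2667
  x_2 = (-2 - (3)·-0.2667) / (5) = -0.2400

-0.2400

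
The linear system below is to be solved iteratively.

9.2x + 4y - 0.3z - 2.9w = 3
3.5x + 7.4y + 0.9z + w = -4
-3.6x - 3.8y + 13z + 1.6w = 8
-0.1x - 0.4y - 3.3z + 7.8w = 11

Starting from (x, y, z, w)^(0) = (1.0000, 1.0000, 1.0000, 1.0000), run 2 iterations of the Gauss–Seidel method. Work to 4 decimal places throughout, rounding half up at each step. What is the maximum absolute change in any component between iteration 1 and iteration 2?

Iteration 1:
  x = (3 - (4)·1.0000 - (-0.3)·1.0000 - (-2.9)·1.0000) / (9.2) = 0.2391
  y = (-4 - (3.5)·0.2391 - (0.9)·1.0000 - (1)·1.0000) / (7.4) = -0.9104
  z = (8 - (-3.6)·0.2391 - (-3.8)·-0.9104 - (1.6)·1.0000) / (13) = 0.2924
  w = (11 - (-0.1)·0.2391 - (-0.4)·-0.9104 - (-3.3)·0.2924) / (7.8) = 1.4903
Iteration 2:
  x = (3 - (4)·-0.9104 - (-0.3)·0.2924 - (-2.9)·1.4903) / (9.2) = 1.2012
  y = (-4 - (3.5)·1.2012 - (0.9)·0.2924 - (1)·1.4903) / (7.4) = -1.3456
  z = (8 - (-3.6)·1.2012 - (-3.8)·-1.3456 - (1.6)·1.4903) / (13) = 0.3713
  w = (11 - (-0.1)·1.2012 - (-0.4)·-1.3456 - (-3.3)·0.3713) / (7.8) = 1.5137
Change: (0.9621, -0.4352, 0.0789, 0.0234) → max |·| = 0.9621

0.9621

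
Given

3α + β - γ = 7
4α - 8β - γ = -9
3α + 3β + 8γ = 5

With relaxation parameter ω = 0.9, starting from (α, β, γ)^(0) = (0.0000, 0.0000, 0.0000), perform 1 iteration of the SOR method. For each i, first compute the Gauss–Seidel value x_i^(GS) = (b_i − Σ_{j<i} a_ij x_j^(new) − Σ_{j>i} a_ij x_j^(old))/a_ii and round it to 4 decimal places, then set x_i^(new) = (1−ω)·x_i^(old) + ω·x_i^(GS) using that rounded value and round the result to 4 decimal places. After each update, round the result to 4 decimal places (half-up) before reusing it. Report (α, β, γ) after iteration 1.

Iteration 1:
  α: GS value = (7 - (1)·0.0000 - (-1)·0.0000) / (3) = 2.3333;  α ← (1−ω)·0.0000 + ω·2.3333 = 2.1000
  β: GS value = (-9 - (4)·2.1000 - (-1)·0.0000) / (-8) = 2.1750;  β ← (1−ω)·0.0000 + ω·2.1750 = 1.9575
  γ: GS value = (5 - (3)·2.1000 - (3)·1.9575) / (8) = -0.8966;  γ ← (1−ω)·0.0000 + ω·-0.8966 = -0.8069

(2.1000, 1.9575, -0.8069)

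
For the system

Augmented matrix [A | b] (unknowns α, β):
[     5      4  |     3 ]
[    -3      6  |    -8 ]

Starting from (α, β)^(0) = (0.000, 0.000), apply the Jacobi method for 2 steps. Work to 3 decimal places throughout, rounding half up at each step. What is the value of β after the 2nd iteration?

Iteration 1:
  α = (3 - (4)·0.000) / (5) = 0.600
  β = (-8 - (-3)·0.000) / (6) = -1.333
Iteration 2:
  α = (3 - (4)·-1.333) / (5) = 1.666
  β = (-8 - (-3)·0.600) / (6) = -1.033

-1.033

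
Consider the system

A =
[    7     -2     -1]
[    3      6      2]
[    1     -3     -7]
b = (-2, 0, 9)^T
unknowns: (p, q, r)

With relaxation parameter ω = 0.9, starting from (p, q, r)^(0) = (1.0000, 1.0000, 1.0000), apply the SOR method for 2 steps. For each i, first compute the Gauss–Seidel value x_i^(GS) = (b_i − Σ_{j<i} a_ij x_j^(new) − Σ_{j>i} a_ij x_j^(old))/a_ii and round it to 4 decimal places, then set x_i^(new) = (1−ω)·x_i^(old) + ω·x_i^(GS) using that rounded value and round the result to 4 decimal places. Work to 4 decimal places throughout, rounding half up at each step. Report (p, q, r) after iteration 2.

(-0.4293, 0.4362, -1.4717)

Iteration 1:
  p: GS value = (-2 - (-2)·1.0000 - (-1)·1.0000) / (7) = 0.1429;  p ← (1−ω)·1.0000 + ω·0.1429 = 0.2286
  q: GS value = (0 - (3)·0.2286 - (2)·1.0000) / (6) = -0.4476;  q ← (1−ω)·1.0000 + ω·-0.4476 = -0.3028
  r: GS value = (9 - (1)·0.2286 - (-3)·-0.3028) / (-7) = -1.1233;  r ← (1−ω)·1.0000 + ω·-1.1233 = -0.9110
Iteration 2:
  p: GS value = (-2 - (-2)·-0.3028 - (-1)·-0.9110) / (7) = -0.5024;  p ← (1−ω)·0.2286 + ω·-0.5024 = -0.4293
  q: GS value = (0 - (3)·-0.4293 - (2)·-0.9110) / (6) = 0.5183;  q ← (1−ω)·-0.3028 + ω·0.5183 = 0.4362
  r: GS value = (9 - (1)·-0.4293 - (-3)·0.4362) / (-7) = -1.5340;  r ← (1−ω)·-0.9110 + ω·-1.5340 = -1.4717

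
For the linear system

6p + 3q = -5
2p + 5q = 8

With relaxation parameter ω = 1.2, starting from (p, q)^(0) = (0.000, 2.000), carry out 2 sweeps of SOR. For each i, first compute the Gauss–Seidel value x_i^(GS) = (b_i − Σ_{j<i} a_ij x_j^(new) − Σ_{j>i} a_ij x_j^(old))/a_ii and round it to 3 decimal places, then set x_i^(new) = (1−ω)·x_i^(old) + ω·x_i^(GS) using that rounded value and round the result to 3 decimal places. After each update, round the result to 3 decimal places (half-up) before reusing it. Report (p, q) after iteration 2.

Iteration 1:
  p: GS value = (-5 - (3)·2.000) / (6) = -1.833;  p ← (1−ω)·0.000 + ω·-1.833 = -2.200
  q: GS value = (8 - (2)·-2.200) / (5) = 2.480;  q ← (1−ω)·2.000 + ω·2.480 = 2.576
Iteration 2:
  p: GS value = (-5 - (3)·2.576) / (6) = -2.121;  p ← (1−ω)·-2.200 + ω·-2.121 = -2.105
  q: GS value = (8 - (2)·-2.105) / (5) = 2.442;  q ← (1−ω)·2.576 + ω·2.442 = 2.415

(-2.105, 2.415)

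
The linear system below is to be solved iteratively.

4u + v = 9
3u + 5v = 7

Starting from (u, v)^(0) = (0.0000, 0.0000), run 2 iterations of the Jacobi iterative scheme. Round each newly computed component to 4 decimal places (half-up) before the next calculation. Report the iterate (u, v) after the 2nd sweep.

Iteration 1:
  u = (9 - (1)·0.0000) / (4) = 2.2500
  v = (7 - (3)·0.0000) / (5) = 1.4000
Iteration 2:
  u = (9 - (1)·1.4000) / (4) = 1.9000
  v = (7 - (3)·2.2500) / (5) = 0.0500

(1.9000, 0.0500)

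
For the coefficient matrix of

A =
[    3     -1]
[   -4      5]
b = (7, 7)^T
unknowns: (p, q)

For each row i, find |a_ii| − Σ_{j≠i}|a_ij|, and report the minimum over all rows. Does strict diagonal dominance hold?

row 1: |3| − (1) = 2
row 2: |5| − (4) = 1
minimum over rows = 1 → strictly diagonally dominant (convergence guaranteed)

1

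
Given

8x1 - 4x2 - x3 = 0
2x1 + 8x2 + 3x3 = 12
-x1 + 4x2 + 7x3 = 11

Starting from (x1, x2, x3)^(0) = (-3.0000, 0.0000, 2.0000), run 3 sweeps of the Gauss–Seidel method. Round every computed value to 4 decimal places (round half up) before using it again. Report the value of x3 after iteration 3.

1.1248

Iteration 1:
  x1 = (0 - (-4)·0.0000 - (-1)·2.0000) / (8) = 0.2500
  x2 = (12 - (2)·0.2500 - (3)·2.0000) / (8) = 0.6875
  x3 = (11 - (-1)·0.2500 - (4)·0.6875) / (7) = 1.2143
Iteration 2:
  x1 = (0 - (-4)·0.6875 - (-1)·1.2143) / (8) = 0.4955
  x2 = (12 - (2)·0.4955 - (3)·1.2143) / (8) = 0.9208
  x3 = (11 - (-1)·0.4955 - (4)·0.9208) / (7) = 1.1160
Iteration 3:
  x1 = (0 - (-4)·0.9208 - (-1)·1.1160) / (8) = 0.5999
  x2 = (12 - (2)·0.5999 - (3)·1.1160) / (8) = 0.9315
  x3 = (11 - (-1)·0.5999 - (4)·0.9315) / (7) = 1.1248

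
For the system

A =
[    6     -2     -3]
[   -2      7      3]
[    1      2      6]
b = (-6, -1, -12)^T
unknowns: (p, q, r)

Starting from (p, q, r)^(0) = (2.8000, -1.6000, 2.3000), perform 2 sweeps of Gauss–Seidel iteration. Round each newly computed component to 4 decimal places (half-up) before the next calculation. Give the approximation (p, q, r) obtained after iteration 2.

Iteration 1:
  p = (-6 - (-2)·-1.6000 - (-3)·2.3000) / (6) = -0.3833
  q = (-1 - (-2)·-0.3833 - (3)·2.3000) / (7) = -1.2381
  r = (-12 - (1)·-0.3833 - (2)·-1.2381) / (6) = -1.5234
Iteration 2:
  p = (-6 - (-2)·-1.2381 - (-3)·-1.5234) / (6) = -2.1744
  q = (-1 - (-2)·-2.1744 - (3)·-1.5234) / (7) = -0.1112
  r = (-12 - (1)·-2.1744 - (2)·-0.1112) / (6) = -1.6005

(-2.1744, -0.1112, -1.6005)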